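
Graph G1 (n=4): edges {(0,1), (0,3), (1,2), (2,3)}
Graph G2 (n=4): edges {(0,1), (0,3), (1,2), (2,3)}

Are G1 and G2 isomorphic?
Yes, isomorphic

The graphs are isomorphic.
One valid mapping φ: V(G1) → V(G2): 0→2, 1→1, 2→0, 3→3

Verify φ preserves adjacency — for each edge of G1, its image is an edge of G2:
  (0,1) → (φ(0),φ(1)) = (1,2) ∈ E(G2) ✓
  (0,3) → (φ(0),φ(3)) = (2,3) ∈ E(G2) ✓
  (1,2) → (φ(1),φ(2)) = (0,1) ∈ E(G2) ✓
  (2,3) → (φ(2),φ(3)) = (0,3) ∈ E(G2) ✓
All 4 edges of G1 map to edges of G2, and |E(G1)| = |E(G2)| = 4, so φ is a bijection on edges as well as vertices. Hence G1 ≅ G2.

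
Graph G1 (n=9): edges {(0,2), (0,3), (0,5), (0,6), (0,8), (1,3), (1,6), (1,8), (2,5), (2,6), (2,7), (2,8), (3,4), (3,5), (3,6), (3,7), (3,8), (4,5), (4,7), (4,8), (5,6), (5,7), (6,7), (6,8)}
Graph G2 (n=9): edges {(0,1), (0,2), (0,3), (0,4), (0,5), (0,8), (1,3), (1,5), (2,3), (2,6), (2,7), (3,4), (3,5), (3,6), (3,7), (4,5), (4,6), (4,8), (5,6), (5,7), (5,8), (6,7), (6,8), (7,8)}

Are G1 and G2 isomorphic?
Yes, isomorphic

The graphs are isomorphic.
One valid mapping φ: V(G1) → V(G2): 0→4, 1→1, 2→8, 3→3, 4→2, 5→6, 6→5, 7→7, 8→0

Verify φ preserves adjacency — for each edge of G1, its image is an edge of G2:
  (0,2) → (φ(0),φ(2)) = (4,8) ∈ E(G2) ✓
  (0,3) → (φ(0),φ(3)) = (3,4) ∈ E(G2) ✓
  (0,5) → (φ(0),φ(5)) = (4,6) ∈ E(G2) ✓
  (0,6) → (φ(0),φ(6)) = (4,5) ∈ E(G2) ✓
  (0,8) → (φ(0),φ(8)) = (0,4) ∈ E(G2) ✓
  (1,3) → (φ(1),φ(3)) = (1,3) ∈ E(G2) ✓
  (1,6) → (φ(1),φ(6)) = (1,5) ∈ E(G2) ✓
  (1,8) → (φ(1),φ(8)) = (0,1) ∈ E(G2) ✓
  (2,5) → (φ(2),φ(5)) = (6,8) ∈ E(G2) ✓
  (2,6) → (φ(2),φ(6)) = (5,8) ∈ E(G2) ✓
  (2,7) → (φ(2),φ(7)) = (7,8) ∈ E(G2) ✓
  (2,8) → (φ(2),φ(8)) = (0,8) ∈ E(G2) ✓
  (3,4) → (φ(3),φ(4)) = (2,3) ∈ E(G2) ✓
  (3,5) → (φ(3),φ(5)) = (3,6) ∈ E(G2) ✓
  (3,6) → (φ(3),φ(6)) = (3,5) ∈ E(G2) ✓
  (3,7) → (φ(3),φ(7)) = (3,7) ∈ E(G2) ✓
  (3,8) → (φ(3),φ(8)) = (0,3) ∈ E(G2) ✓
  (4,5) → (φ(4),φ(5)) = (2,6) ∈ E(G2) ✓
  (4,7) → (φ(4),φ(7)) = (2,7) ∈ E(G2) ✓
  (4,8) → (φ(4),φ(8)) = (0,2) ∈ E(G2) ✓
  (5,6) → (φ(5),φ(6)) = (5,6) ∈ E(G2) ✓
  (5,7) → (φ(5),φ(7)) = (6,7) ∈ E(G2) ✓
  (6,7) → (φ(6),φ(7)) = (5,7) ∈ E(G2) ✓
  (6,8) → (φ(6),φ(8)) = (0,5) ∈ E(G2) ✓
All 24 edges of G1 map to edges of G2, and |E(G1)| = |E(G2)| = 24, so φ is a bijection on edges as well as vertices. Hence G1 ≅ G2.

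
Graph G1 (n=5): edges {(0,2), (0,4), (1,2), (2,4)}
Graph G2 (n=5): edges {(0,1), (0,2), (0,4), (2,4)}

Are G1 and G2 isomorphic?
Yes, isomorphic

The graphs are isomorphic.
One valid mapping φ: V(G1) → V(G2): 0→4, 1→1, 2→0, 3→3, 4→2

Verify φ preserves adjacency — for each edge of G1, its image is an edge of G2:
  (0,2) → (φ(0),φ(2)) = (0,4) ∈ E(G2) ✓
  (0,4) → (φ(0),φ(4)) = (2,4) ∈ E(G2) ✓
  (1,2) → (φ(1),φ(2)) = (0,1) ∈ E(G2) ✓
  (2,4) → (φ(2),φ(4)) = (0,2) ∈ E(G2) ✓
All 4 edges of G1 map to edges of G2, and |E(G1)| = |E(G2)| = 4, so φ is a bijection on edges as well as vertices. Hence G1 ≅ G2.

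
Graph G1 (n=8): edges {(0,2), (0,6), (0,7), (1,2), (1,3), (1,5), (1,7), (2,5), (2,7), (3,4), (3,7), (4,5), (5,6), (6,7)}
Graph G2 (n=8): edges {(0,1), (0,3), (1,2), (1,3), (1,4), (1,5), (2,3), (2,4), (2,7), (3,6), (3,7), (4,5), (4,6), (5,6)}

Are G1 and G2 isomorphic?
No, not isomorphic

The graphs are NOT isomorphic.

Counting triangles (3-cliques): G1 has 5, G2 has 6.
Triangle count is an isomorphism invariant, so differing triangle counts rule out isomorphism.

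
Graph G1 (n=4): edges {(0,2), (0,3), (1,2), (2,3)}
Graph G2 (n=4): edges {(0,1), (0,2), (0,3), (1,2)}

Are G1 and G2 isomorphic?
Yes, isomorphic

The graphs are isomorphic.
One valid mapping φ: V(G1) → V(G2): 0→2, 1→3, 2→0, 3→1

Verify φ preserves adjacency — for each edge of G1, its image is an edge of G2:
  (0,2) → (φ(0),φ(2)) = (0,2) ∈ E(G2) ✓
  (0,3) → (φ(0),φ(3)) = (1,2) ∈ E(G2) ✓
  (1,2) → (φ(1),φ(2)) = (0,3) ∈ E(G2) ✓
  (2,3) → (φ(2),φ(3)) = (0,1) ∈ E(G2) ✓
All 4 edges of G1 map to edges of G2, and |E(G1)| = |E(G2)| = 4, so φ is a bijection on edges as well as vertices. Hence G1 ≅ G2.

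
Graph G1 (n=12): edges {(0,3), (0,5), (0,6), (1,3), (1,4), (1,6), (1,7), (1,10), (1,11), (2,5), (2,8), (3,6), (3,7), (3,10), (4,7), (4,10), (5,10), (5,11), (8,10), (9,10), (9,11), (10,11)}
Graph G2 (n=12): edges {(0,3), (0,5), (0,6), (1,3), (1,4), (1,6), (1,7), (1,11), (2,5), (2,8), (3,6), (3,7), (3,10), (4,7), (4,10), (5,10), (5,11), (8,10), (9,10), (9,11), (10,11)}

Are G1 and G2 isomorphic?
No, not isomorphic

The graphs are NOT isomorphic.

Counting edges: G1 has 22 edge(s); G2 has 21 edge(s).
Edge count is an isomorphism invariant (a bijection on vertices induces a bijection on edges), so differing edge counts rule out isomorphism.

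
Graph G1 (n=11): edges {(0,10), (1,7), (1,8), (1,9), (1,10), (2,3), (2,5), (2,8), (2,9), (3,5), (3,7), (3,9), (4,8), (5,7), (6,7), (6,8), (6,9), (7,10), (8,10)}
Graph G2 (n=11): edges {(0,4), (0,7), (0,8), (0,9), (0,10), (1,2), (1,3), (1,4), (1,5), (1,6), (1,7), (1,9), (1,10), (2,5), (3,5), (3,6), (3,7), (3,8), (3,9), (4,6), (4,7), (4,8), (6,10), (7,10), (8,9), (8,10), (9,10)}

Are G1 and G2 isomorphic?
No, not isomorphic

The graphs are NOT isomorphic.

Degrees in G1: deg(0)=1, deg(1)=4, deg(2)=4, deg(3)=4, deg(4)=1, deg(5)=3, deg(6)=3, deg(7)=5, deg(8)=5, deg(9)=4, deg(10)=4.
Sorted degree sequence of G1: [5, 5, 4, 4, 4, 4, 4, 3, 3, 1, 1].
Degrees in G2: deg(0)=5, deg(1)=8, deg(2)=2, deg(3)=6, deg(4)=5, deg(5)=3, deg(6)=4, deg(7)=5, deg(8)=5, deg(9)=5, deg(10)=6.
Sorted degree sequence of G2: [8, 6, 6, 5, 5, 5, 5, 5, 4, 3, 2].
The (sorted) degree sequence is an isomorphism invariant, so since G1 and G2 have different degree sequences they cannot be isomorphic.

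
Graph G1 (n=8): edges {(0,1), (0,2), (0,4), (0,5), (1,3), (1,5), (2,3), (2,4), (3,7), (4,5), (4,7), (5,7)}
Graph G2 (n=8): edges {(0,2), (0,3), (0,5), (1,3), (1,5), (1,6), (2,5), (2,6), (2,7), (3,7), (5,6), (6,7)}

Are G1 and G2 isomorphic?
Yes, isomorphic

The graphs are isomorphic.
One valid mapping φ: V(G1) → V(G2): 0→2, 1→7, 2→0, 3→3, 4→5, 5→6, 6→4, 7→1

Verify φ preserves adjacency — for each edge of G1, its image is an edge of G2:
  (0,1) → (φ(0),φ(1)) = (2,7) ∈ E(G2) ✓
  (0,2) → (φ(0),φ(2)) = (0,2) ∈ E(G2) ✓
  (0,4) → (φ(0),φ(4)) = (2,5) ∈ E(G2) ✓
  (0,5) → (φ(0),φ(5)) = (2,6) ∈ E(G2) ✓
  (1,3) → (φ(1),φ(3)) = (3,7) ∈ E(G2) ✓
  (1,5) → (φ(1),φ(5)) = (6,7) ∈ E(G2) ✓
  (2,3) → (φ(2),φ(3)) = (0,3) ∈ E(G2) ✓
  (2,4) → (φ(2),φ(4)) = (0,5) ∈ E(G2) ✓
  (3,7) → (φ(3),φ(7)) = (1,3) ∈ E(G2) ✓
  (4,5) → (φ(4),φ(5)) = (5,6) ∈ E(G2) ✓
  (4,7) → (φ(4),φ(7)) = (1,5) ∈ E(G2) ✓
  (5,7) → (φ(5),φ(7)) = (1,6) ∈ E(G2) ✓
All 12 edges of G1 map to edges of G2, and |E(G1)| = |E(G2)| = 12, so φ is a bijection on edges as well as vertices. Hence G1 ≅ G2.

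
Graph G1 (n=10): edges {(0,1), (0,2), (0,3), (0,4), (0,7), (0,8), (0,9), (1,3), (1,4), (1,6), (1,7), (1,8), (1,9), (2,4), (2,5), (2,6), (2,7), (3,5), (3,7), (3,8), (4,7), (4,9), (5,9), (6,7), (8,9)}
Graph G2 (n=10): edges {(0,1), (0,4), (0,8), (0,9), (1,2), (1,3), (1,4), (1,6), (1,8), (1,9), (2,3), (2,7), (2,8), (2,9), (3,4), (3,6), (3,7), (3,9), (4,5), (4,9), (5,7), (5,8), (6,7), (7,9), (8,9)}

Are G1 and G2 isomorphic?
Yes, isomorphic

The graphs are isomorphic.
One valid mapping φ: V(G1) → V(G2): 0→9, 1→1, 2→7, 3→4, 4→2, 5→5, 6→6, 7→3, 8→0, 9→8

Verify φ preserves adjacency — for each edge of G1, its image is an edge of G2:
  (0,1) → (φ(0),φ(1)) = (1,9) ∈ E(G2) ✓
  (0,2) → (φ(0),φ(2)) = (7,9) ∈ E(G2) ✓
  (0,3) → (φ(0),φ(3)) = (4,9) ∈ E(G2) ✓
  (0,4) → (φ(0),φ(4)) = (2,9) ∈ E(G2) ✓
  (0,7) → (φ(0),φ(7)) = (3,9) ∈ E(G2) ✓
  (0,8) → (φ(0),φ(8)) = (0,9) ∈ E(G2) ✓
  (0,9) → (φ(0),φ(9)) = (8,9) ∈ E(G2) ✓
  (1,3) → (φ(1),φ(3)) = (1,4) ∈ E(G2) ✓
  (1,4) → (φ(1),φ(4)) = (1,2) ∈ E(G2) ✓
  (1,6) → (φ(1),φ(6)) = (1,6) ∈ E(G2) ✓
  (1,7) → (φ(1),φ(7)) = (1,3) ∈ E(G2) ✓
  (1,8) → (φ(1),φ(8)) = (0,1) ∈ E(G2) ✓
  (1,9) → (φ(1),φ(9)) = (1,8) ∈ E(G2) ✓
  (2,4) → (φ(2),φ(4)) = (2,7) ∈ E(G2) ✓
  (2,5) → (φ(2),φ(5)) = (5,7) ∈ E(G2) ✓
  (2,6) → (φ(2),φ(6)) = (6,7) ∈ E(G2) ✓
  (2,7) → (φ(2),φ(7)) = (3,7) ∈ E(G2) ✓
  (3,5) → (φ(3),φ(5)) = (4,5) ∈ E(G2) ✓
  (3,7) → (φ(3),φ(7)) = (3,4) ∈ E(G2) ✓
  (3,8) → (φ(3),φ(8)) = (0,4) ∈ E(G2) ✓
  (4,7) → (φ(4),φ(7)) = (2,3) ∈ E(G2) ✓
  (4,9) → (φ(4),φ(9)) = (2,8) ∈ E(G2) ✓
  (5,9) → (φ(5),φ(9)) = (5,8) ∈ E(G2) ✓
  (6,7) → (φ(6),φ(7)) = (3,6) ∈ E(G2) ✓
  (8,9) → (φ(8),φ(9)) = (0,8) ∈ E(G2) ✓
All 25 edges of G1 map to edges of G2, and |E(G1)| = |E(G2)| = 25, so φ is a bijection on edges as well as vertices. Hence G1 ≅ G2.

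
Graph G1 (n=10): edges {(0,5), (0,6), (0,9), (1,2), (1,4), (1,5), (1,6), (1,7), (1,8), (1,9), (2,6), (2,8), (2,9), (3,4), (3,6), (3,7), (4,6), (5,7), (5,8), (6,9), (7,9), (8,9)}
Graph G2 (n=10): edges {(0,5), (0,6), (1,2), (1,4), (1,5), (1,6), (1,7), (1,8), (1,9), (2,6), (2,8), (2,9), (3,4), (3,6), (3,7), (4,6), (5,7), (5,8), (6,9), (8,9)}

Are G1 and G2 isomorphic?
No, not isomorphic

The graphs are NOT isomorphic.

Counting edges: G1 has 22 edge(s); G2 has 20 edge(s).
Edge count is an isomorphism invariant (a bijection on vertices induces a bijection on edges), so differing edge counts rule out isomorphism.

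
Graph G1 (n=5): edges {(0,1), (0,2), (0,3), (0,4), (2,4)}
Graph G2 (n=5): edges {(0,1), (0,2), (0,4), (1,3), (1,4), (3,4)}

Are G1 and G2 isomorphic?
No, not isomorphic

The graphs are NOT isomorphic.

Counting triangles (3-cliques): G1 has 1, G2 has 2.
Triangle count is an isomorphism invariant, so differing triangle counts rule out isomorphism.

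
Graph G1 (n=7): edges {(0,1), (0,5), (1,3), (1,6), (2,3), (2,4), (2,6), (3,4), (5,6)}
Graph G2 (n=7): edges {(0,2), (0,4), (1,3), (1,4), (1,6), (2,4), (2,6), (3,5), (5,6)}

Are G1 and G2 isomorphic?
Yes, isomorphic

The graphs are isomorphic.
One valid mapping φ: V(G1) → V(G2): 0→5, 1→6, 2→4, 3→2, 4→0, 5→3, 6→1

Verify φ preserves adjacency — for each edge of G1, its image is an edge of G2:
  (0,1) → (φ(0),φ(1)) = (5,6) ∈ E(G2) ✓
  (0,5) → (φ(0),φ(5)) = (3,5) ∈ E(G2) ✓
  (1,3) → (φ(1),φ(3)) = (2,6) ∈ E(G2) ✓
  (1,6) → (φ(1),φ(6)) = (1,6) ∈ E(G2) ✓
  (2,3) → (φ(2),φ(3)) = (2,4) ∈ E(G2) ✓
  (2,4) → (φ(2),φ(4)) = (0,4) ∈ E(G2) ✓
  (2,6) → (φ(2),φ(6)) = (1,4) ∈ E(G2) ✓
  (3,4) → (φ(3),φ(4)) = (0,2) ∈ E(G2) ✓
  (5,6) → (φ(5),φ(6)) = (1,3) ∈ E(G2) ✓
All 9 edges of G1 map to edges of G2, and |E(G1)| = |E(G2)| = 9, so φ is a bijection on edges as well as vertices. Hence G1 ≅ G2.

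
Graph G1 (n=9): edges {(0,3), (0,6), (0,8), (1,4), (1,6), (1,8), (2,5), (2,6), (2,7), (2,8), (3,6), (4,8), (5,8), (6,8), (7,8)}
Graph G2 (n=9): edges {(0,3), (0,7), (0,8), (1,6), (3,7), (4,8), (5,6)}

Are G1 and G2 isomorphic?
No, not isomorphic

The graphs are NOT isomorphic.

Connected components of G1: 1 component(s) with vertex sets [[0, 1, 2, 3, 4, 5, 6, 7, 8]], sizes [9].
Connected components of G2: 3 component(s) with vertex sets [[2], [1, 5, 6], [0, 3, 4, 7, 8]], sizes [1, 3, 5].
The number of connected components (and the multiset of component sizes) is an isomorphism invariant — an isomorphism maps each component of G1 bijectively onto a component of G2. Since G1 has 1 component(s) and G2 has 3, they cannot be isomorphic.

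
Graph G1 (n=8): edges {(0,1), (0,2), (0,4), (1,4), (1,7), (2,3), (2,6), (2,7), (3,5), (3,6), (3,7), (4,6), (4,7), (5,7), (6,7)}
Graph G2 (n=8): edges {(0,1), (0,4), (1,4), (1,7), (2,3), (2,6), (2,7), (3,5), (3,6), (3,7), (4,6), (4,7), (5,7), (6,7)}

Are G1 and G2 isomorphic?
No, not isomorphic

The graphs are NOT isomorphic.

Counting edges: G1 has 15 edge(s); G2 has 14 edge(s).
Edge count is an isomorphism invariant (a bijection on vertices induces a bijection on edges), so differing edge counts rule out isomorphism.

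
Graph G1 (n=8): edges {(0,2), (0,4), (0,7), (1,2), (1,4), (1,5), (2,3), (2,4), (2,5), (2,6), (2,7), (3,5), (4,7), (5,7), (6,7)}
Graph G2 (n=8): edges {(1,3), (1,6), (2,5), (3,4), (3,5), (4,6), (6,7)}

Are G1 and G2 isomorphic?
No, not isomorphic

The graphs are NOT isomorphic.

Connected components of G1: 1 component(s) with vertex sets [[0, 1, 2, 3, 4, 5, 6, 7]], sizes [8].
Connected components of G2: 2 component(s) with vertex sets [[0], [1, 2, 3, 4, 5, 6, 7]], sizes [1, 7].
The number of connected components (and the multiset of component sizes) is an isomorphism invariant — an isomorphism maps each component of G1 bijectively onto a component of G2. Since G1 has 1 component(s) and G2 has 2, they cannot be isomorphic.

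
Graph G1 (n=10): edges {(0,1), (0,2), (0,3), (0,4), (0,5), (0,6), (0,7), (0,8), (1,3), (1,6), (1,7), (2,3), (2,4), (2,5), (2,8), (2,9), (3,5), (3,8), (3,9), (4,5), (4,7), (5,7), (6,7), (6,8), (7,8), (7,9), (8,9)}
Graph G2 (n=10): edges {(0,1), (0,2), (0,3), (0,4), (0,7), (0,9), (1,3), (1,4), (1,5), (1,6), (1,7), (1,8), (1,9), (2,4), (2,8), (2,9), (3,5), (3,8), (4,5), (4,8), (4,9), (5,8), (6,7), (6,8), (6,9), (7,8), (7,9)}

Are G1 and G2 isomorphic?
Yes, isomorphic

The graphs are isomorphic.
One valid mapping φ: V(G1) → V(G2): 0→1, 1→3, 2→9, 3→0, 4→6, 5→7, 6→5, 7→8, 8→4, 9→2

Verify φ preserves adjacency — for each edge of G1, its image is an edge of G2:
  (0,1) → (φ(0),φ(1)) = (1,3) ∈ E(G2) ✓
  (0,2) → (φ(0),φ(2)) = (1,9) ∈ E(G2) ✓
  (0,3) → (φ(0),φ(3)) = (0,1) ∈ E(G2) ✓
  (0,4) → (φ(0),φ(4)) = (1,6) ∈ E(G2) ✓
  (0,5) → (φ(0),φ(5)) = (1,7) ∈ E(G2) ✓
  (0,6) → (φ(0),φ(6)) = (1,5) ∈ E(G2) ✓
  (0,7) → (φ(0),φ(7)) = (1,8) ∈ E(G2) ✓
  (0,8) → (φ(0),φ(8)) = (1,4) ∈ E(G2) ✓
  (1,3) → (φ(1),φ(3)) = (0,3) ∈ E(G2) ✓
  (1,6) → (φ(1),φ(6)) = (3,5) ∈ E(G2) ✓
  (1,7) → (φ(1),φ(7)) = (3,8) ∈ E(G2) ✓
  (2,3) → (φ(2),φ(3)) = (0,9) ∈ E(G2) ✓
  (2,4) → (φ(2),φ(4)) = (6,9) ∈ E(G2) ✓
  (2,5) → (φ(2),φ(5)) = (7,9) ∈ E(G2) ✓
  (2,8) → (φ(2),φ(8)) = (4,9) ∈ E(G2) ✓
  (2,9) → (φ(2),φ(9)) = (2,9) ∈ E(G2) ✓
  (3,5) → (φ(3),φ(5)) = (0,7) ∈ E(G2) ✓
  (3,8) → (φ(3),φ(8)) = (0,4) ∈ E(G2) ✓
  (3,9) → (φ(3),φ(9)) = (0,2) ∈ E(G2) ✓
  (4,5) → (φ(4),φ(5)) = (6,7) ∈ E(G2) ✓
  (4,7) → (φ(4),φ(7)) = (6,8) ∈ E(G2) ✓
  (5,7) → (φ(5),φ(7)) = (7,8) ∈ E(G2) ✓
  (6,7) → (φ(6),φ(7)) = (5,8) ∈ E(G2) ✓
  (6,8) → (φ(6),φ(8)) = (4,5) ∈ E(G2) ✓
  (7,8) → (φ(7),φ(8)) = (4,8) ∈ E(G2) ✓
  (7,9) → (φ(7),φ(9)) = (2,8) ∈ E(G2) ✓
  (8,9) → (φ(8),φ(9)) = (2,4) ∈ E(G2) ✓
All 27 edges of G1 map to edges of G2, and |E(G1)| = |E(G2)| = 27, so φ is a bijection on edges as well as vertices. Hence G1 ≅ G2.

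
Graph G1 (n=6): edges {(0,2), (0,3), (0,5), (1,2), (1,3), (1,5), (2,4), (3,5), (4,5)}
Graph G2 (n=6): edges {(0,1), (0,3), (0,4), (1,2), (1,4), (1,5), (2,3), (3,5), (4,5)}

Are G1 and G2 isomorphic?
Yes, isomorphic

The graphs are isomorphic.
One valid mapping φ: V(G1) → V(G2): 0→0, 1→5, 2→3, 3→4, 4→2, 5→1

Verify φ preserves adjacency — for each edge of G1, its image is an edge of G2:
  (0,2) → (φ(0),φ(2)) = (0,3) ∈ E(G2) ✓
  (0,3) → (φ(0),φ(3)) = (0,4) ∈ E(G2) ✓
  (0,5) → (φ(0),φ(5)) = (0,1) ∈ E(G2) ✓
  (1,2) → (φ(1),φ(2)) = (3,5) ∈ E(G2) ✓
  (1,3) → (φ(1),φ(3)) = (4,5) ∈ E(G2) ✓
  (1,5) → (φ(1),φ(5)) = (1,5) ∈ E(G2) ✓
  (2,4) → (φ(2),φ(4)) = (2,3) ∈ E(G2) ✓
  (3,5) → (φ(3),φ(5)) = (1,4) ∈ E(G2) ✓
  (4,5) → (φ(4),φ(5)) = (1,2) ∈ E(G2) ✓
All 9 edges of G1 map to edges of G2, and |E(G1)| = |E(G2)| = 9, so φ is a bijection on edges as well as vertices. Hence G1 ≅ G2.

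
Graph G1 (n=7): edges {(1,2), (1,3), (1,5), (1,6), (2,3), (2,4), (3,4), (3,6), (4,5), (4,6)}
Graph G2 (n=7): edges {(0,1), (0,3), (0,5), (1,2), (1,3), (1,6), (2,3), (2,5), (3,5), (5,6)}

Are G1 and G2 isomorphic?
Yes, isomorphic

The graphs are isomorphic.
One valid mapping φ: V(G1) → V(G2): 0→4, 1→1, 2→2, 3→3, 4→5, 5→6, 6→0

Verify φ preserves adjacency — for each edge of G1, its image is an edge of G2:
  (1,2) → (φ(1),φ(2)) = (1,2) ∈ E(G2) ✓
  (1,3) → (φ(1),φ(3)) = (1,3) ∈ E(G2) ✓
  (1,5) → (φ(1),φ(5)) = (1,6) ∈ E(G2) ✓
  (1,6) → (φ(1),φ(6)) = (0,1) ∈ E(G2) ✓
  (2,3) → (φ(2),φ(3)) = (2,3) ∈ E(G2) ✓
  (2,4) → (φ(2),φ(4)) = (2,5) ∈ E(G2) ✓
  (3,4) → (φ(3),φ(4)) = (3,5) ∈ E(G2) ✓
  (3,6) → (φ(3),φ(6)) = (0,3) ∈ E(G2) ✓
  (4,5) → (φ(4),φ(5)) = (5,6) ∈ E(G2) ✓
  (4,6) → (φ(4),φ(6)) = (0,5) ∈ E(G2) ✓
All 10 edges of G1 map to edges of G2, and |E(G1)| = |E(G2)| = 10, so φ is a bijection on edges as well as vertices. Hence G1 ≅ G2.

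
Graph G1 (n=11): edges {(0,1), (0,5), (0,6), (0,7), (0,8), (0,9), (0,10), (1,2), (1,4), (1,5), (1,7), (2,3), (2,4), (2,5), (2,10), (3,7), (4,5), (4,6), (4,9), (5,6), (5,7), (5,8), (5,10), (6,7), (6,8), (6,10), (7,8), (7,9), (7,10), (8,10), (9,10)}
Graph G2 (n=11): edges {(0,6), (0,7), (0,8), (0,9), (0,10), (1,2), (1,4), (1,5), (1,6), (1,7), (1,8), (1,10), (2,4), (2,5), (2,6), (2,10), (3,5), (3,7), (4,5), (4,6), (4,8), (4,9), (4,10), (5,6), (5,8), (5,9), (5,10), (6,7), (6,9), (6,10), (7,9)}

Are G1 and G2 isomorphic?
Yes, isomorphic

The graphs are isomorphic.
One valid mapping φ: V(G1) → V(G2): 0→4, 1→9, 2→7, 3→3, 4→0, 5→6, 6→10, 7→5, 8→2, 9→8, 10→1

Verify φ preserves adjacency — for each edge of G1, its image is an edge of G2:
  (0,1) → (φ(0),φ(1)) = (4,9) ∈ E(G2) ✓
  (0,5) → (φ(0),φ(5)) = (4,6) ∈ E(G2) ✓
  (0,6) → (φ(0),φ(6)) = (4,10) ∈ E(G2) ✓
  (0,7) → (φ(0),φ(7)) = (4,5) ∈ E(G2) ✓
  (0,8) → (φ(0),φ(8)) = (2,4) ∈ E(G2) ✓
  (0,9) → (φ(0),φ(9)) = (4,8) ∈ E(G2) ✓
  (0,10) → (φ(0),φ(10)) = (1,4) ∈ E(G2) ✓
  (1,2) → (φ(1),φ(2)) = (7,9) ∈ E(G2) ✓
  (1,4) → (φ(1),φ(4)) = (0,9) ∈ E(G2) ✓
  (1,5) → (φ(1),φ(5)) = (6,9) ∈ E(G2) ✓
  (1,7) → (φ(1),φ(7)) = (5,9) ∈ E(G2) ✓
  (2,3) → (φ(2),φ(3)) = (3,7) ∈ E(G2) ✓
  (2,4) → (φ(2),φ(4)) = (0,7) ∈ E(G2) ✓
  (2,5) → (φ(2),φ(5)) = (6,7) ∈ E(G2) ✓
  (2,10) → (φ(2),φ(10)) = (1,7) ∈ E(G2) ✓
  (3,7) → (φ(3),φ(7)) = (3,5) ∈ E(G2) ✓
  (4,5) → (φ(4),φ(5)) = (0,6) ∈ E(G2) ✓
  (4,6) → (φ(4),φ(6)) = (0,10) ∈ E(G2) ✓
  (4,9) → (φ(4),φ(9)) = (0,8) ∈ E(G2) ✓
  (5,6) → (φ(5),φ(6)) = (6,10) ∈ E(G2) ✓
  (5,7) → (φ(5),φ(7)) = (5,6) ∈ E(G2) ✓
  (5,8) → (φ(5),φ(8)) = (2,6) ∈ E(G2) ✓
  (5,10) → (φ(5),φ(10)) = (1,6) ∈ E(G2) ✓
  (6,7) → (φ(6),φ(7)) = (5,10) ∈ E(G2) ✓
  (6,8) → (φ(6),φ(8)) = (2,10) ∈ E(G2) ✓
  (6,10) → (φ(6),φ(10)) = (1,10) ∈ E(G2) ✓
  (7,8) → (φ(7),φ(8)) = (2,5) ∈ E(G2) ✓
  (7,9) → (φ(7),φ(9)) = (5,8) ∈ E(G2) ✓
  (7,10) → (φ(7),φ(10)) = (1,5) ∈ E(G2) ✓
  (8,10) → (φ(8),φ(10)) = (1,2) ∈ E(G2) ✓
  (9,10) → (φ(9),φ(10)) = (1,8) ∈ E(G2) ✓
All 31 edges of G1 map to edges of G2, and |E(G1)| = |E(G2)| = 31, so φ is a bijection on edges as well as vertices. Hence G1 ≅ G2.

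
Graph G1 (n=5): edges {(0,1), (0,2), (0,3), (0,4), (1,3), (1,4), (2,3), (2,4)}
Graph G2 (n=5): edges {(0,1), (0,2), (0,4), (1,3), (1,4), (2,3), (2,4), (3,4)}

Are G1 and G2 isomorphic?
Yes, isomorphic

The graphs are isomorphic.
One valid mapping φ: V(G1) → V(G2): 0→4, 1→2, 2→1, 3→3, 4→0

Verify φ preserves adjacency — for each edge of G1, its image is an edge of G2:
  (0,1) → (φ(0),φ(1)) = (2,4) ∈ E(G2) ✓
  (0,2) → (φ(0),φ(2)) = (1,4) ∈ E(G2) ✓
  (0,3) → (φ(0),φ(3)) = (3,4) ∈ E(G2) ✓
  (0,4) → (φ(0),φ(4)) = (0,4) ∈ E(G2) ✓
  (1,3) → (φ(1),φ(3)) = (2,3) ∈ E(G2) ✓
  (1,4) → (φ(1),φ(4)) = (0,2) ∈ E(G2) ✓
  (2,3) → (φ(2),φ(3)) = (1,3) ∈ E(G2) ✓
  (2,4) → (φ(2),φ(4)) = (0,1) ∈ E(G2) ✓
All 8 edges of G1 map to edges of G2, and |E(G1)| = |E(G2)| = 8, so φ is a bijection on edges as well as vertices. Hence G1 ≅ G2.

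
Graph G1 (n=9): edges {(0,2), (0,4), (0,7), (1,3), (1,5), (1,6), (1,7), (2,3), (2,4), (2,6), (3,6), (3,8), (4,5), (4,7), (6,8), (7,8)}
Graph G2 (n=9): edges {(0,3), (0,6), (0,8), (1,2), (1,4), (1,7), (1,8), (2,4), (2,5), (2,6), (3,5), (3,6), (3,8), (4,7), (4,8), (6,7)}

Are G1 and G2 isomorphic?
Yes, isomorphic

The graphs are isomorphic.
One valid mapping φ: V(G1) → V(G2): 0→0, 1→2, 2→8, 3→1, 4→3, 5→5, 6→4, 7→6, 8→7

Verify φ preserves adjacency — for each edge of G1, its image is an edge of G2:
  (0,2) → (φ(0),φ(2)) = (0,8) ∈ E(G2) ✓
  (0,4) → (φ(0),φ(4)) = (0,3) ∈ E(G2) ✓
  (0,7) → (φ(0),φ(7)) = (0,6) ∈ E(G2) ✓
  (1,3) → (φ(1),φ(3)) = (1,2) ∈ E(G2) ✓
  (1,5) → (φ(1),φ(5)) = (2,5) ∈ E(G2) ✓
  (1,6) → (φ(1),φ(6)) = (2,4) ∈ E(G2) ✓
  (1,7) → (φ(1),φ(7)) = (2,6) ∈ E(G2) ✓
  (2,3) → (φ(2),φ(3)) = (1,8) ∈ E(G2) ✓
  (2,4) → (φ(2),φ(4)) = (3,8) ∈ E(G2) ✓
  (2,6) → (φ(2),φ(6)) = (4,8) ∈ E(G2) ✓
  (3,6) → (φ(3),φ(6)) = (1,4) ∈ E(G2) ✓
  (3,8) → (φ(3),φ(8)) = (1,7) ∈ E(G2) ✓
  (4,5) → (φ(4),φ(5)) = (3,5) ∈ E(G2) ✓
  (4,7) → (φ(4),φ(7)) = (3,6) ∈ E(G2) ✓
  (6,8) → (φ(6),φ(8)) = (4,7) ∈ E(G2) ✓
  (7,8) → (φ(7),φ(8)) = (6,7) ∈ E(G2) ✓
All 16 edges of G1 map to edges of G2, and |E(G1)| = |E(G2)| = 16, so φ is a bijection on edges as well as vertices. Hence G1 ≅ G2.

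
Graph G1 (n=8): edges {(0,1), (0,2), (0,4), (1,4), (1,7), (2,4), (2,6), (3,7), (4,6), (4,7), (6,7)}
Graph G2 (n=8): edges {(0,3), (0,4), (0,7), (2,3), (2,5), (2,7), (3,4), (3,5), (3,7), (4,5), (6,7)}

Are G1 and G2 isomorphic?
Yes, isomorphic

The graphs are isomorphic.
One valid mapping φ: V(G1) → V(G2): 0→4, 1→0, 2→5, 3→6, 4→3, 5→1, 6→2, 7→7

Verify φ preserves adjacency — for each edge of G1, its image is an edge of G2:
  (0,1) → (φ(0),φ(1)) = (0,4) ∈ E(G2) ✓
  (0,2) → (φ(0),φ(2)) = (4,5) ∈ E(G2) ✓
  (0,4) → (φ(0),φ(4)) = (3,4) ∈ E(G2) ✓
  (1,4) → (φ(1),φ(4)) = (0,3) ∈ E(G2) ✓
  (1,7) → (φ(1),φ(7)) = (0,7) ∈ E(G2) ✓
  (2,4) → (φ(2),φ(4)) = (3,5) ∈ E(G2) ✓
  (2,6) → (φ(2),φ(6)) = (2,5) ∈ E(G2) ✓
  (3,7) → (φ(3),φ(7)) = (6,7) ∈ E(G2) ✓
  (4,6) → (φ(4),φ(6)) = (2,3) ∈ E(G2) ✓
  (4,7) → (φ(4),φ(7)) = (3,7) ∈ E(G2) ✓
  (6,7) → (φ(6),φ(7)) = (2,7) ∈ E(G2) ✓
All 11 edges of G1 map to edges of G2, and |E(G1)| = |E(G2)| = 11, so φ is a bijection on edges as well as vertices. Hence G1 ≅ G2.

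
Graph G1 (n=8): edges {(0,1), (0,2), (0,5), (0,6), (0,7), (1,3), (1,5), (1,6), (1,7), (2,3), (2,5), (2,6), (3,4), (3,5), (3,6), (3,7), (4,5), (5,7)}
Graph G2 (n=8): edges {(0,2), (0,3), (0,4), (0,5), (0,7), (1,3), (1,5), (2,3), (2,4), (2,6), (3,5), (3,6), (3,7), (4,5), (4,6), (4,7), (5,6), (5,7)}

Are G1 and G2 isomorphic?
Yes, isomorphic

The graphs are isomorphic.
One valid mapping φ: V(G1) → V(G2): 0→4, 1→0, 2→6, 3→3, 4→1, 5→5, 6→2, 7→7

Verify φ preserves adjacency — for each edge of G1, its image is an edge of G2:
  (0,1) → (φ(0),φ(1)) = (0,4) ∈ E(G2) ✓
  (0,2) → (φ(0),φ(2)) = (4,6) ∈ E(G2) ✓
  (0,5) → (φ(0),φ(5)) = (4,5) ∈ E(G2) ✓
  (0,6) → (φ(0),φ(6)) = (2,4) ∈ E(G2) ✓
  (0,7) → (φ(0),φ(7)) = (4,7) ∈ E(G2) ✓
  (1,3) → (φ(1),φ(3)) = (0,3) ∈ E(G2) ✓
  (1,5) → (φ(1),φ(5)) = (0,5) ∈ E(G2) ✓
  (1,6) → (φ(1),φ(6)) = (0,2) ∈ E(G2) ✓
  (1,7) → (φ(1),φ(7)) = (0,7) ∈ E(G2) ✓
  (2,3) → (φ(2),φ(3)) = (3,6) ∈ E(G2) ✓
  (2,5) → (φ(2),φ(5)) = (5,6) ∈ E(G2) ✓
  (2,6) → (φ(2),φ(6)) = (2,6) ∈ E(G2) ✓
  (3,4) → (φ(3),φ(4)) = (1,3) ∈ E(G2) ✓
  (3,5) → (φ(3),φ(5)) = (3,5) ∈ E(G2) ✓
  (3,6) → (φ(3),φ(6)) = (2,3) ∈ E(G2) ✓
  (3,7) → (φ(3),φ(7)) = (3,7) ∈ E(G2) ✓
  (4,5) → (φ(4),φ(5)) = (1,5) ∈ E(G2) ✓
  (5,7) → (φ(5),φ(7)) = (5,7) ∈ E(G2) ✓
All 18 edges of G1 map to edges of G2, and |E(G1)| = |E(G2)| = 18, so φ is a bijection on edges as well as vertices. Hence G1 ≅ G2.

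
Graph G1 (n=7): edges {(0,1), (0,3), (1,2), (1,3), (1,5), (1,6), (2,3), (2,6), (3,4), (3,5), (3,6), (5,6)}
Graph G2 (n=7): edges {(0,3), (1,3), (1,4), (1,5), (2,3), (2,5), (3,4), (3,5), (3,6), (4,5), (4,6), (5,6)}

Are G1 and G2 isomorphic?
Yes, isomorphic

The graphs are isomorphic.
One valid mapping φ: V(G1) → V(G2): 0→2, 1→5, 2→6, 3→3, 4→0, 5→1, 6→4

Verify φ preserves adjacency — for each edge of G1, its image is an edge of G2:
  (0,1) → (φ(0),φ(1)) = (2,5) ∈ E(G2) ✓
  (0,3) → (φ(0),φ(3)) = (2,3) ∈ E(G2) ✓
  (1,2) → (φ(1),φ(2)) = (5,6) ∈ E(G2) ✓
  (1,3) → (φ(1),φ(3)) = (3,5) ∈ E(G2) ✓
  (1,5) → (φ(1),φ(5)) = (1,5) ∈ E(G2) ✓
  (1,6) → (φ(1),φ(6)) = (4,5) ∈ E(G2) ✓
  (2,3) → (φ(2),φ(3)) = (3,6) ∈ E(G2) ✓
  (2,6) → (φ(2),φ(6)) = (4,6) ∈ E(G2) ✓
  (3,4) → (φ(3),φ(4)) = (0,3) ∈ E(G2) ✓
  (3,5) → (φ(3),φ(5)) = (1,3) ∈ E(G2) ✓
  (3,6) → (φ(3),φ(6)) = (3,4) ∈ E(G2) ✓
  (5,6) → (φ(5),φ(6)) = (1,4) ∈ E(G2) ✓
All 12 edges of G1 map to edges of G2, and |E(G1)| = |E(G2)| = 12, so φ is a bijection on edges as well as vertices. Hence G1 ≅ G2.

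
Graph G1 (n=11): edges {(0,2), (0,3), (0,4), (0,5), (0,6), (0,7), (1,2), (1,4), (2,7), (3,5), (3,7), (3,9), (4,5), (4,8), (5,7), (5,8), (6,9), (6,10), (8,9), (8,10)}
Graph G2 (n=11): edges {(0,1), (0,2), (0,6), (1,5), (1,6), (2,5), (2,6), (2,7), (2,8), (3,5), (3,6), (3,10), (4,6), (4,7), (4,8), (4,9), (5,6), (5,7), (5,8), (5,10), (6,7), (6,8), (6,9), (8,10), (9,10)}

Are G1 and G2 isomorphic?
No, not isomorphic

The graphs are NOT isomorphic.

Counting triangles (3-cliques): G1 has 7, G2 has 16.
Triangle count is an isomorphism invariant, so differing triangle counts rule out isomorphism.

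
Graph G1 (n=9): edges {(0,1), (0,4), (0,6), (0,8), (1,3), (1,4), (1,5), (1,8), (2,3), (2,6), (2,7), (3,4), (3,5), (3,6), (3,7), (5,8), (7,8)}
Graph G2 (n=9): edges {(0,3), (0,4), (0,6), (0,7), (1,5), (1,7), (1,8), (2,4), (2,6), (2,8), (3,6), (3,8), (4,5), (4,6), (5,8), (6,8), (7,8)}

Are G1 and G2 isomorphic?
Yes, isomorphic

The graphs are isomorphic.
One valid mapping φ: V(G1) → V(G2): 0→4, 1→6, 2→1, 3→8, 4→2, 5→3, 6→5, 7→7, 8→0

Verify φ preserves adjacency — for each edge of G1, its image is an edge of G2:
  (0,1) → (φ(0),φ(1)) = (4,6) ∈ E(G2) ✓
  (0,4) → (φ(0),φ(4)) = (2,4) ∈ E(G2) ✓
  (0,6) → (φ(0),φ(6)) = (4,5) ∈ E(G2) ✓
  (0,8) → (φ(0),φ(8)) = (0,4) ∈ E(G2) ✓
  (1,3) → (φ(1),φ(3)) = (6,8) ∈ E(G2) ✓
  (1,4) → (φ(1),φ(4)) = (2,6) ∈ E(G2) ✓
  (1,5) → (φ(1),φ(5)) = (3,6) ∈ E(G2) ✓
  (1,8) → (φ(1),φ(8)) = (0,6) ∈ E(G2) ✓
  (2,3) → (φ(2),φ(3)) = (1,8) ∈ E(G2) ✓
  (2,6) → (φ(2),φ(6)) = (1,5) ∈ E(G2) ✓
  (2,7) → (φ(2),φ(7)) = (1,7) ∈ E(G2) ✓
  (3,4) → (φ(3),φ(4)) = (2,8) ∈ E(G2) ✓
  (3,5) → (φ(3),φ(5)) = (3,8) ∈ E(G2) ✓
  (3,6) → (φ(3),φ(6)) = (5,8) ∈ E(G2) ✓
  (3,7) → (φ(3),φ(7)) = (7,8) ∈ E(G2) ✓
  (5,8) → (φ(5),φ(8)) = (0,3) ∈ E(G2) ✓
  (7,8) → (φ(7),φ(8)) = (0,7) ∈ E(G2) ✓
All 17 edges of G1 map to edges of G2, and |E(G1)| = |E(G2)| = 17, so φ is a bijection on edges as well as vertices. Hence G1 ≅ G2.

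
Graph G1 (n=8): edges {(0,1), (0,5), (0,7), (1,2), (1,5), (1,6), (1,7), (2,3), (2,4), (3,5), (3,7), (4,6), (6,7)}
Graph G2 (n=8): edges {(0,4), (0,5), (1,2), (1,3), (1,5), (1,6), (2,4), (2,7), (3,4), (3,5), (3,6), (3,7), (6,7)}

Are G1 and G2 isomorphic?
Yes, isomorphic

The graphs are isomorphic.
One valid mapping φ: V(G1) → V(G2): 0→6, 1→3, 2→4, 3→2, 4→0, 5→7, 6→5, 7→1

Verify φ preserves adjacency — for each edge of G1, its image is an edge of G2:
  (0,1) → (φ(0),φ(1)) = (3,6) ∈ E(G2) ✓
  (0,5) → (φ(0),φ(5)) = (6,7) ∈ E(G2) ✓
  (0,7) → (φ(0),φ(7)) = (1,6) ∈ E(G2) ✓
  (1,2) → (φ(1),φ(2)) = (3,4) ∈ E(G2) ✓
  (1,5) → (φ(1),φ(5)) = (3,7) ∈ E(G2) ✓
  (1,6) → (φ(1),φ(6)) = (3,5) ∈ E(G2) ✓
  (1,7) → (φ(1),φ(7)) = (1,3) ∈ E(G2) ✓
  (2,3) → (φ(2),φ(3)) = (2,4) ∈ E(G2) ✓
  (2,4) → (φ(2),φ(4)) = (0,4) ∈ E(G2) ✓
  (3,5) → (φ(3),φ(5)) = (2,7) ∈ E(G2) ✓
  (3,7) → (φ(3),φ(7)) = (1,2) ∈ E(G2) ✓
  (4,6) → (φ(4),φ(6)) = (0,5) ∈ E(G2) ✓
  (6,7) → (φ(6),φ(7)) = (1,5) ∈ E(G2) ✓
All 13 edges of G1 map to edges of G2, and |E(G1)| = |E(G2)| = 13, so φ is a bijection on edges as well as vertices. Hence G1 ≅ G2.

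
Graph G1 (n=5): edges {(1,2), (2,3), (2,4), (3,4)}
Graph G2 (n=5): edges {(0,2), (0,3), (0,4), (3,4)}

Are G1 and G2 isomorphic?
Yes, isomorphic

The graphs are isomorphic.
One valid mapping φ: V(G1) → V(G2): 0→1, 1→2, 2→0, 3→3, 4→4

Verify φ preserves adjacency — for each edge of G1, its image is an edge of G2:
  (1,2) → (φ(1),φ(2)) = (0,2) ∈ E(G2) ✓
  (2,3) → (φ(2),φ(3)) = (0,3) ∈ E(G2) ✓
  (2,4) → (φ(2),φ(4)) = (0,4) ∈ E(G2) ✓
  (3,4) → (φ(3),φ(4)) = (3,4) ∈ E(G2) ✓
All 4 edges of G1 map to edges of G2, and |E(G1)| = |E(G2)| = 4, so φ is a bijection on edges as well as vertices. Hence G1 ≅ G2.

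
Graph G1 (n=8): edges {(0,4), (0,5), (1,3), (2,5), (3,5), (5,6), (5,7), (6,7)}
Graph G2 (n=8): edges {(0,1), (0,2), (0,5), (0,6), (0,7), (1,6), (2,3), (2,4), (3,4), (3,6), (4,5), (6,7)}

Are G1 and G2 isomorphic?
No, not isomorphic

The graphs are NOT isomorphic.

Degrees in G1: deg(0)=2, deg(1)=1, deg(2)=1, deg(3)=2, deg(4)=1, deg(5)=5, deg(6)=2, deg(7)=2.
Sorted degree sequence of G1: [5, 2, 2, 2, 2, 1, 1, 1].
Degrees in G2: deg(0)=5, deg(1)=2, deg(2)=3, deg(3)=3, deg(4)=3, deg(5)=2, deg(6)=4, deg(7)=2.
Sorted degree sequence of G2: [5, 4, 3, 3, 3, 2, 2, 2].
The (sorted) degree sequence is an isomorphism invariant, so since G1 and G2 have different degree sequences they cannot be isomorphic.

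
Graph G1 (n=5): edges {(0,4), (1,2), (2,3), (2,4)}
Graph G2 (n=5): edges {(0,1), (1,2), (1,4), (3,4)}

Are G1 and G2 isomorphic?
Yes, isomorphic

The graphs are isomorphic.
One valid mapping φ: V(G1) → V(G2): 0→3, 1→0, 2→1, 3→2, 4→4

Verify φ preserves adjacency — for each edge of G1, its image is an edge of G2:
  (0,4) → (φ(0),φ(4)) = (3,4) ∈ E(G2) ✓
  (1,2) → (φ(1),φ(2)) = (0,1) ∈ E(G2) ✓
  (2,3) → (φ(2),φ(3)) = (1,2) ∈ E(G2) ✓
  (2,4) → (φ(2),φ(4)) = (1,4) ∈ E(G2) ✓
All 4 edges of G1 map to edges of G2, and |E(G1)| = |E(G2)| = 4, so φ is a bijection on edges as well as vertices. Hence G1 ≅ G2.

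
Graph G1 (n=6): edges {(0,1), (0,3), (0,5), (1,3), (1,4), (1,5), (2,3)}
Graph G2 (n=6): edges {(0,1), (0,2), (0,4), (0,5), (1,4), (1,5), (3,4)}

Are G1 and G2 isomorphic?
Yes, isomorphic

The graphs are isomorphic.
One valid mapping φ: V(G1) → V(G2): 0→1, 1→0, 2→3, 3→4, 4→2, 5→5

Verify φ preserves adjacency — for each edge of G1, its image is an edge of G2:
  (0,1) → (φ(0),φ(1)) = (0,1) ∈ E(G2) ✓
  (0,3) → (φ(0),φ(3)) = (1,4) ∈ E(G2) ✓
  (0,5) → (φ(0),φ(5)) = (1,5) ∈ E(G2) ✓
  (1,3) → (φ(1),φ(3)) = (0,4) ∈ E(G2) ✓
  (1,4) → (φ(1),φ(4)) = (0,2) ∈ E(G2) ✓
  (1,5) → (φ(1),φ(5)) = (0,5) ∈ E(G2) ✓
  (2,3) → (φ(2),φ(3)) = (3,4) ∈ E(G2) ✓
All 7 edges of G1 map to edges of G2, and |E(G1)| = |E(G2)| = 7, so φ is a bijection on edges as well as vertices. Hence G1 ≅ G2.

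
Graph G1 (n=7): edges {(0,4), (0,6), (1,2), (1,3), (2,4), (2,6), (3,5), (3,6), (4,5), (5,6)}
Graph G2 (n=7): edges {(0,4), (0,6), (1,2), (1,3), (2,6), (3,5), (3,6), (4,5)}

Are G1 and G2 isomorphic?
No, not isomorphic

The graphs are NOT isomorphic.

Counting edges: G1 has 10 edge(s); G2 has 8 edge(s).
Edge count is an isomorphism invariant (a bijection on vertices induces a bijection on edges), so differing edge counts rule out isomorphism.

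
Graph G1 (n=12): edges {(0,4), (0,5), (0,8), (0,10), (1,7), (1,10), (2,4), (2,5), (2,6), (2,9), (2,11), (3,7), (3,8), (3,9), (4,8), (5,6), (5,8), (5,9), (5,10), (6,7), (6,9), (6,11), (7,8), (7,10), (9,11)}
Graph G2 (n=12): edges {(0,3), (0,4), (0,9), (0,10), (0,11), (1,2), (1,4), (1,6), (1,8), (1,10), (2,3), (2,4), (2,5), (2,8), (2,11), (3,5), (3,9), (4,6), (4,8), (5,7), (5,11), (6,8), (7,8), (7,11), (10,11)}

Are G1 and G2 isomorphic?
Yes, isomorphic

The graphs are isomorphic.
One valid mapping φ: V(G1) → V(G2): 0→5, 1→9, 2→8, 3→10, 4→7, 5→2, 6→4, 7→0, 8→11, 9→1, 10→3, 11→6

Verify φ preserves adjacency — for each edge of G1, its image is an edge of G2:
  (0,4) → (φ(0),φ(4)) = (5,7) ∈ E(G2) ✓
  (0,5) → (φ(0),φ(5)) = (2,5) ∈ E(G2) ✓
  (0,8) → (φ(0),φ(8)) = (5,11) ∈ E(G2) ✓
  (0,10) → (φ(0),φ(10)) = (3,5) ∈ E(G2) ✓
  (1,7) → (φ(1),φ(7)) = (0,9) ∈ E(G2) ✓
  (1,10) → (φ(1),φ(10)) = (3,9) ∈ E(G2) ✓
  (2,4) → (φ(2),φ(4)) = (7,8) ∈ E(G2) ✓
  (2,5) → (φ(2),φ(5)) = (2,8) ∈ E(G2) ✓
  (2,6) → (φ(2),φ(6)) = (4,8) ∈ E(G2) ✓
  (2,9) → (φ(2),φ(9)) = (1,8) ∈ E(G2) ✓
  (2,11) → (φ(2),φ(11)) = (6,8) ∈ E(G2) ✓
  (3,7) → (φ(3),φ(7)) = (0,10) ∈ E(G2) ✓
  (3,8) → (φ(3),φ(8)) = (10,11) ∈ E(G2) ✓
  (3,9) → (φ(3),φ(9)) = (1,10) ∈ E(G2) ✓
  (4,8) → (φ(4),φ(8)) = (7,11) ∈ E(G2) ✓
  (5,6) → (φ(5),φ(6)) = (2,4) ∈ E(G2) ✓
  (5,8) → (φ(5),φ(8)) = (2,11) ∈ E(G2) ✓
  (5,9) → (φ(5),φ(9)) = (1,2) ∈ E(G2) ✓
  (5,10) → (φ(5),φ(10)) = (2,3) ∈ E(G2) ✓
  (6,7) → (φ(6),φ(7)) = (0,4) ∈ E(G2) ✓
  (6,9) → (φ(6),φ(9)) = (1,4) ∈ E(G2) ✓
  (6,11) → (φ(6),φ(11)) = (4,6) ∈ E(G2) ✓
  (7,8) → (φ(7),φ(8)) = (0,11) ∈ E(G2) ✓
  (7,10) → (φ(7),φ(10)) = (0,3) ∈ E(G2) ✓
  (9,11) → (φ(9),φ(11)) = (1,6) ∈ E(G2) ✓
All 25 edges of G1 map to edges of G2, and |E(G1)| = |E(G2)| = 25, so φ is a bijection on edges as well as vertices. Hence G1 ≅ G2.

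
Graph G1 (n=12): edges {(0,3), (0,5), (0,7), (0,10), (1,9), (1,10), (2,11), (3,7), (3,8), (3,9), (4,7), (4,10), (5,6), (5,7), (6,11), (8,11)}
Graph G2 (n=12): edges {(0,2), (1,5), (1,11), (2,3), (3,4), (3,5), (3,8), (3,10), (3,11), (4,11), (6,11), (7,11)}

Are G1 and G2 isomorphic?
No, not isomorphic

The graphs are NOT isomorphic.

Connected components of G1: 1 component(s) with vertex sets [[0, 1, 2, 3, 4, 5, 6, 7, 8, 9, 10, 11]], sizes [12].
Connected components of G2: 2 component(s) with vertex sets [[9], [0, 1, 2, 3, 4, 5, 6, 7, 8, 10, 11]], sizes [1, 11].
The number of connected components (and the multiset of component sizes) is an isomorphism invariant — an isomorphism maps each component of G1 bijectively onto a component of G2. Since G1 has 1 component(s) and G2 has 2, they cannot be isomorphic.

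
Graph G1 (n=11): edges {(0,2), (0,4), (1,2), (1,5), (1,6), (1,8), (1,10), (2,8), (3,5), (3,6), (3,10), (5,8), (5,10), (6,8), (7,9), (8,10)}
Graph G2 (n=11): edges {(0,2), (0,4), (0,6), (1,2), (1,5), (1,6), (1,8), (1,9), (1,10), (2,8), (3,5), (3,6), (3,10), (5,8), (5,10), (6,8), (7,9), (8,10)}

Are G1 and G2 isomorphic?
No, not isomorphic

The graphs are NOT isomorphic.

Counting edges: G1 has 16 edge(s); G2 has 18 edge(s).
Edge count is an isomorphism invariant (a bijection on vertices induces a bijection on edges), so differing edge counts rule out isomorphism.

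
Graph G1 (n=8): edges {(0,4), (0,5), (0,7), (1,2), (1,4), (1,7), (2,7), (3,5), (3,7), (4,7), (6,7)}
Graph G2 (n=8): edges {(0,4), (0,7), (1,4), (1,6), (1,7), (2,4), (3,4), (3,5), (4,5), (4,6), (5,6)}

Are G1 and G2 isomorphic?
Yes, isomorphic

The graphs are isomorphic.
One valid mapping φ: V(G1) → V(G2): 0→1, 1→5, 2→3, 3→0, 4→6, 5→7, 6→2, 7→4

Verify φ preserves adjacency — for each edge of G1, its image is an edge of G2:
  (0,4) → (φ(0),φ(4)) = (1,6) ∈ E(G2) ✓
  (0,5) → (φ(0),φ(5)) = (1,7) ∈ E(G2) ✓
  (0,7) → (φ(0),φ(7)) = (1,4) ∈ E(G2) ✓
  (1,2) → (φ(1),φ(2)) = (3,5) ∈ E(G2) ✓
  (1,4) → (φ(1),φ(4)) = (5,6) ∈ E(G2) ✓
  (1,7) → (φ(1),φ(7)) = (4,5) ∈ E(G2) ✓
  (2,7) → (φ(2),φ(7)) = (3,4) ∈ E(G2) ✓
  (3,5) → (φ(3),φ(5)) = (0,7) ∈ E(G2) ✓
  (3,7) → (φ(3),φ(7)) = (0,4) ∈ E(G2) ✓
  (4,7) → (φ(4),φ(7)) = (4,6) ∈ E(G2) ✓
  (6,7) → (φ(6),φ(7)) = (2,4) ∈ E(G2) ✓
All 11 edges of G1 map to edges of G2, and |E(G1)| = |E(G2)| = 11, so φ is a bijection on edges as well as vertices. Hence G1 ≅ G2.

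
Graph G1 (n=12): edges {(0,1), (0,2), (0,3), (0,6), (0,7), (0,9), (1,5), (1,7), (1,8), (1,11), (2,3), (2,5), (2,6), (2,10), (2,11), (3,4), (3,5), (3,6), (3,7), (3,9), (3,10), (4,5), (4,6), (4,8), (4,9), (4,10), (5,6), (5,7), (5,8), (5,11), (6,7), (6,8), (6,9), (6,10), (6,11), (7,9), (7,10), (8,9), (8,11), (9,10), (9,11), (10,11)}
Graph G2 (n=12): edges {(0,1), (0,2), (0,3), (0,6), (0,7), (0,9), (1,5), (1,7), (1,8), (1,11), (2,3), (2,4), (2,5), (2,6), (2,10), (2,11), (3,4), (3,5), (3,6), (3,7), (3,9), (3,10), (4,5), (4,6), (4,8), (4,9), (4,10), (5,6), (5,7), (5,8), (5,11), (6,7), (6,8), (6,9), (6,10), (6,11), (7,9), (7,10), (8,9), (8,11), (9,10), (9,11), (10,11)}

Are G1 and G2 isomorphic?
No, not isomorphic

The graphs are NOT isomorphic.

Counting edges: G1 has 42 edge(s); G2 has 43 edge(s).
Edge count is an isomorphism invariant (a bijection on vertices induces a bijection on edges), so differing edge counts rule out isomorphism.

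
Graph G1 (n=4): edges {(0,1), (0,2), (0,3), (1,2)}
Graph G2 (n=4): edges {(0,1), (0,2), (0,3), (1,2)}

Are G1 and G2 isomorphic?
Yes, isomorphic

The graphs are isomorphic.
One valid mapping φ: V(G1) → V(G2): 0→0, 1→1, 2→2, 3→3

Verify φ preserves adjacency — for each edge of G1, its image is an edge of G2:
  (0,1) → (φ(0),φ(1)) = (0,1) ∈ E(G2) ✓
  (0,2) → (φ(0),φ(2)) = (0,2) ∈ E(G2) ✓
  (0,3) → (φ(0),φ(3)) = (0,3) ∈ E(G2) ✓
  (1,2) → (φ(1),φ(2)) = (1,2) ∈ E(G2) ✓
All 4 edges of G1 map to edges of G2, and |E(G1)| = |E(G2)| = 4, so φ is a bijection on edges as well as vertices. Hence G1 ≅ G2.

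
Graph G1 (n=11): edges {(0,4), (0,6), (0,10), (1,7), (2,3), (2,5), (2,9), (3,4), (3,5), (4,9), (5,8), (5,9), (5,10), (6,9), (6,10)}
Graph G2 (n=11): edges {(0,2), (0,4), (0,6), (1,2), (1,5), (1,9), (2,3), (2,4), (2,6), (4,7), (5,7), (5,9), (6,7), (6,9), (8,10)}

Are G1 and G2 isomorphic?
Yes, isomorphic

The graphs are isomorphic.
One valid mapping φ: V(G1) → V(G2): 0→5, 1→10, 2→0, 3→4, 4→7, 5→2, 6→9, 7→8, 8→3, 9→6, 10→1

Verify φ preserves adjacency — for each edge of G1, its image is an edge of G2:
  (0,4) → (φ(0),φ(4)) = (5,7) ∈ E(G2) ✓
  (0,6) → (φ(0),φ(6)) = (5,9) ∈ E(G2) ✓
  (0,10) → (φ(0),φ(10)) = (1,5) ∈ E(G2) ✓
  (1,7) → (φ(1),φ(7)) = (8,10) ∈ E(G2) ✓
  (2,3) → (φ(2),φ(3)) = (0,4) ∈ E(G2) ✓
  (2,5) → (φ(2),φ(5)) = (0,2) ∈ E(G2) ✓
  (2,9) → (φ(2),φ(9)) = (0,6) ∈ E(G2) ✓
  (3,4) → (φ(3),φ(4)) = (4,7) ∈ E(G2) ✓
  (3,5) → (φ(3),φ(5)) = (2,4) ∈ E(G2) ✓
  (4,9) → (φ(4),φ(9)) = (6,7) ∈ E(G2) ✓
  (5,8) → (φ(5),φ(8)) = (2,3) ∈ E(G2) ✓
  (5,9) → (φ(5),φ(9)) = (2,6) ∈ E(G2) ✓
  (5,10) → (φ(5),φ(10)) = (1,2) ∈ E(G2) ✓
  (6,9) → (φ(6),φ(9)) = (6,9) ∈ E(G2) ✓
  (6,10) → (φ(6),φ(10)) = (1,9) ∈ E(G2) ✓
All 15 edges of G1 map to edges of G2, and |E(G1)| = |E(G2)| = 15, so φ is a bijection on edges as well as vertices. Hence G1 ≅ G2.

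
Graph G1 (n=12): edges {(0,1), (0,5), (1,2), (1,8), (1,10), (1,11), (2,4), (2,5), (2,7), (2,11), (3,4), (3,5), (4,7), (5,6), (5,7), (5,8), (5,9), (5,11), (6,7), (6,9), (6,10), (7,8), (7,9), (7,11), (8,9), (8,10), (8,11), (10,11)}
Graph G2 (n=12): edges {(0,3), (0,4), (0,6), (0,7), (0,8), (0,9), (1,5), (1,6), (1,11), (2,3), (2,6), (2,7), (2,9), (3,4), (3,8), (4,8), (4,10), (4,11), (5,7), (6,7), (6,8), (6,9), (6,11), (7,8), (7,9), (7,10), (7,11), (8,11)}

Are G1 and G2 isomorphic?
Yes, isomorphic

The graphs are isomorphic.
One valid mapping φ: V(G1) → V(G2): 0→10, 1→4, 2→11, 3→5, 4→1, 5→7, 6→2, 7→6, 8→0, 9→9, 10→3, 11→8

Verify φ preserves adjacency — for each edge of G1, its image is an edge of G2:
  (0,1) → (φ(0),φ(1)) = (4,10) ∈ E(G2) ✓
  (0,5) → (φ(0),φ(5)) = (7,10) ∈ E(G2) ✓
  (1,2) → (φ(1),φ(2)) = (4,11) ∈ E(G2) ✓
  (1,8) → (φ(1),φ(8)) = (0,4) ∈ E(G2) ✓
  (1,10) → (φ(1),φ(10)) = (3,4) ∈ E(G2) ✓
  (1,11) → (φ(1),φ(11)) = (4,8) ∈ E(G2) ✓
  (2,4) → (φ(2),φ(4)) = (1,11) ∈ E(G2) ✓
  (2,5) → (φ(2),φ(5)) = (7,11) ∈ E(G2) ✓
  (2,7) → (φ(2),φ(7)) = (6,11) ∈ E(G2) ✓
  (2,11) → (φ(2),φ(11)) = (8,11) ∈ E(G2) ✓
  (3,4) → (φ(3),φ(4)) = (1,5) ∈ E(G2) ✓
  (3,5) → (φ(3),φ(5)) = (5,7) ∈ E(G2) ✓
  (4,7) → (φ(4),φ(7)) = (1,6) ∈ E(G2) ✓
  (5,6) → (φ(5),φ(6)) = (2,7) ∈ E(G2) ✓
  (5,7) → (φ(5),φ(7)) = (6,7) ∈ E(G2) ✓
  (5,8) → (φ(5),φ(8)) = (0,7) ∈ E(G2) ✓
  (5,9) → (φ(5),φ(9)) = (7,9) ∈ E(G2) ✓
  (5,11) → (φ(5),φ(11)) = (7,8) ∈ E(G2) ✓
  (6,7) → (φ(6),φ(7)) = (2,6) ∈ E(G2) ✓
  (6,9) → (φ(6),φ(9)) = (2,9) ∈ E(G2) ✓
  (6,10) → (φ(6),φ(10)) = (2,3) ∈ E(G2) ✓
  (7,8) → (φ(7),φ(8)) = (0,6) ∈ E(G2) ✓
  (7,9) → (φ(7),φ(9)) = (6,9) ∈ E(G2) ✓
  (7,11) → (φ(7),φ(11)) = (6,8) ∈ E(G2) ✓
  (8,9) → (φ(8),φ(9)) = (0,9) ∈ E(G2) ✓
  (8,10) → (φ(8),φ(10)) = (0,3) ∈ E(G2) ✓
  (8,11) → (φ(8),φ(11)) = (0,8) ∈ E(G2) ✓
  (10,11) → (φ(10),φ(11)) = (3,8) ∈ E(G2) ✓
All 28 edges of G1 map to edges of G2, and |E(G1)| = |E(G2)| = 28, so φ is a bijection on edges as well as vertices. Hence G1 ≅ G2.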